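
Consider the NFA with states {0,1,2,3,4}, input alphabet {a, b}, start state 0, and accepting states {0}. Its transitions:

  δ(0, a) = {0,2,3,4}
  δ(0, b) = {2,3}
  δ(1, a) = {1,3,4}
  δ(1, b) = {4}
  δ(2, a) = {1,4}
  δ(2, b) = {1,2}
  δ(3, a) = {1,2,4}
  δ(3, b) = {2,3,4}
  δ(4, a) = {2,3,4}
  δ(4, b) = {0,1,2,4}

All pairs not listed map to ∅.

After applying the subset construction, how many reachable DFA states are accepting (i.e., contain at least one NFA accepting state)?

4

Start state of the DFA: {0}.
{0} --a--> {0,2,3,4}  [new]
{0} --b--> {2,3}  [new]
{0,2,3,4} --a--> {0,1,2,3,4}  [new]
{0,2,3,4} --b--> {0,1,2,3,4}  [seen]
{2,3} --a--> {1,2,4}  [new]
{2,3} --b--> {1,2,3,4}  [new]
{0,1,2,3,4} --a--> {0,1,2,3,4}  [seen]
{0,1,2,3,4} --b--> {0,1,2,3,4}  [seen]
{1,2,4} --a--> {1,2,3,4}  [seen]
{1,2,4} --b--> {0,1,2,4}  [new]
{1,2,3,4} --a--> {1,2,3,4}  [seen]
{1,2,3,4} --b--> {0,1,2,3,4}  [seen]
{0,1,2,4} --a--> {0,1,2,3,4}  [seen]
{0,1,2,4} --b--> {0,1,2,3,4}  [seen]
Reachable DFA states: {0}, {0,2,3,4}, {2,3}, {0,1,2,3,4}, {1,2,4}, {1,2,3,4}, {0,1,2,4}.
Accepting DFA states (contain an NFA accepting state): {0}, {0,2,3,4}, {0,1,2,3,4}, {0,1,2,4}.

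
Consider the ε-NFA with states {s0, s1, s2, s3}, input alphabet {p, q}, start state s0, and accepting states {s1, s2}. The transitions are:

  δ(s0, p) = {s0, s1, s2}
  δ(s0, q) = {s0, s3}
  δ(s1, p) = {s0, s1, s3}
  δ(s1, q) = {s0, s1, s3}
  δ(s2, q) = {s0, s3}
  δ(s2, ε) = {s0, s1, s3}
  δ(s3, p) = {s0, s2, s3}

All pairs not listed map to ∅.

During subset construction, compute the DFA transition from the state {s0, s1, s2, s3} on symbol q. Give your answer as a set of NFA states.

δ(s0,q) = {s0, s3}; δ(s1,q) = {s0, s1, s3}; δ(s2,q) = {s0, s3}; δ(s3,q) = ∅.
Union: {s0, s1, s3}.

{s0, s1, s3}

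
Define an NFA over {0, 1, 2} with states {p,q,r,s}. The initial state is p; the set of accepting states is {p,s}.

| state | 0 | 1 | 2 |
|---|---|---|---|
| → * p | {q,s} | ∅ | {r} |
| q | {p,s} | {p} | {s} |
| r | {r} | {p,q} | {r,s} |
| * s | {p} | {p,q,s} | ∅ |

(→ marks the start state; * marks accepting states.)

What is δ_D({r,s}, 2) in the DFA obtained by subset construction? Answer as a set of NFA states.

δ(r,2) = {r,s}; δ(s,2) = ∅.
Union: {r,s}.

{r,s}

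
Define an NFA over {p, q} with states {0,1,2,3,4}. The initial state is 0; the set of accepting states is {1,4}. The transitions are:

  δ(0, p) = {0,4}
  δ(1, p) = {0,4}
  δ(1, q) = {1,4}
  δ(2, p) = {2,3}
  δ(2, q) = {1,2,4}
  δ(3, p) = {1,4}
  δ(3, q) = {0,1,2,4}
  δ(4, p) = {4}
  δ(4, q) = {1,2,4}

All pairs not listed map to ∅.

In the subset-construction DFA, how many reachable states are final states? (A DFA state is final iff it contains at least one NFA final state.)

5

Start state of the DFA: {0}.
{0} --p--> {0,4}  [new]
{0} --q--> ∅  [new]
{0,4} --p--> {0,4}  [seen]
{0,4} --q--> {1,2,4}  [new]
∅ --p--> ∅  [seen]
∅ --q--> ∅  [seen]
{1,2,4} --p--> {0,2,3,4}  [new]
{1,2,4} --q--> {1,2,4}  [seen]
{0,2,3,4} --p--> {0,1,2,3,4}  [new]
{0,2,3,4} --q--> {0,1,2,4}  [new]
{0,1,2,3,4} --p--> {0,1,2,3,4}  [seen]
{0,1,2,3,4} --q--> {0,1,2,4}  [seen]
{0,1,2,4} --p--> {0,2,3,4}  [seen]
{0,1,2,4} --q--> {1,2,4}  [seen]
Reachable DFA states: {0}, {0,4}, ∅, {1,2,4}, {0,2,3,4}, {0,1,2,3,4}, {0,1,2,4}.
Accepting DFA states (contain an NFA accepting state): {0,4}, {1,2,4}, {0,2,3,4}, {0,1,2,3,4}, {0,1,2,4}.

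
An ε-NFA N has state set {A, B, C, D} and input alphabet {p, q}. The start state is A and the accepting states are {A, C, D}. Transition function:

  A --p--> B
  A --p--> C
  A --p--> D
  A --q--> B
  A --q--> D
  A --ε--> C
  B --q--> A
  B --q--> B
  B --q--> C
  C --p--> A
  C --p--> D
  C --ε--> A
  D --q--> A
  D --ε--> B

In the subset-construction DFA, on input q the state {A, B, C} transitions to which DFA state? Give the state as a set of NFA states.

δ(A,q) = {B, D}; δ(B,q) = {A, B, C}; δ(C,q) = ∅.
Union: {A, B, C, D}.

{A, B, C, D}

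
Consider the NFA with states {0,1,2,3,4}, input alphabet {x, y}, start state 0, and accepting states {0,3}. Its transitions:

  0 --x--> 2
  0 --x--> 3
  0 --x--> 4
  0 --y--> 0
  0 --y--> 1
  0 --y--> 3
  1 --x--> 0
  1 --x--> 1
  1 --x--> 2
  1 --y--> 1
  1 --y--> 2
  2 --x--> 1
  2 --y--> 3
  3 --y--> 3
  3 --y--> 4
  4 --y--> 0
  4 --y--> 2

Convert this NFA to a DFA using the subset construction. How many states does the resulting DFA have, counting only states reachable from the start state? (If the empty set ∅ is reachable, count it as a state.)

11

Start state of the DFA: {0}.
{0} --x--> {2,3,4}  [new]
{0} --y--> {0,1,3}  [new]
{2,3,4} --x--> {1}  [new]
{2,3,4} --y--> {0,2,3,4}  [new]
{0,1,3} --x--> {0,1,2,3,4}  [new]
{0,1,3} --y--> {0,1,2,3,4}  [seen]
{1} --x--> {0,1,2}  [new]
{1} --y--> {1,2}  [new]
{0,2,3,4} --x--> {1,2,3,4}  [new]
{0,2,3,4} --y--> {0,1,2,3,4}  [seen]
{0,1,2,3,4} --x--> {0,1,2,3,4}  [seen]
{0,1,2,3,4} --y--> {0,1,2,3,4}  [seen]
{0,1,2} --x--> {0,1,2,3,4}  [seen]
{0,1,2} --y--> {0,1,2,3}  [new]
{1,2} --x--> {0,1,2}  [seen]
{1,2} --y--> {1,2,3}  [new]
{1,2,3,4} --x--> {0,1,2}  [seen]
{1,2,3,4} --y--> {0,1,2,3,4}  [seen]
{0,1,2,3} --x--> {0,1,2,3,4}  [seen]
{0,1,2,3} --y--> {0,1,2,3,4}  [seen]
{1,2,3} --x--> {0,1,2}  [seen]
{1,2,3} --y--> {1,2,3,4}  [seen]
Reachable DFA states: {0}, {2,3,4}, {0,1,3}, {1}, {0,2,3,4}, {0,1,2,3,4}, {0,1,2}, {1,2}, {1,2,3,4}, {0,1,2,3}, {1,2,3}.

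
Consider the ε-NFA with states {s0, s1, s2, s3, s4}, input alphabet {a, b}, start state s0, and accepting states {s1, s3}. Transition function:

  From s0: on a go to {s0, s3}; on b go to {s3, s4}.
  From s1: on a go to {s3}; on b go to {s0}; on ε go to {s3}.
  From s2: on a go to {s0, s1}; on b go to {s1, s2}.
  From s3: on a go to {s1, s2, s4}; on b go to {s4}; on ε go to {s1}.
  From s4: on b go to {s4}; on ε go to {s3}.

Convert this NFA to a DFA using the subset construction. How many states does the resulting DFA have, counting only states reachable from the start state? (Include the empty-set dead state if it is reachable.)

Start state of the DFA: {s0} (ε-closure of the NFA start).
{s0} --a--> {s0, s1, s3}  [new]
{s0} --b--> {s1, s3, s4}  [new]
{s0, s1, s3} --a--> {s0, s1, s2, s3, s4}  [new]
{s0, s1, s3} --b--> {s0, s1, s3, s4}  [new]
{s1, s3, s4} --a--> {s1, s2, s3, s4}  [new]
{s1, s3, s4} --b--> {s0, s1, s3, s4}  [seen]
{s0, s1, s2, s3, s4} --a--> {s0, s1, s2, s3, s4}  [seen]
{s0, s1, s2, s3, s4} --b--> {s0, s1, s2, s3, s4}  [seen]
{s0, s1, s3, s4} --a--> {s0, s1, s2, s3, s4}  [seen]
{s0, s1, s3, s4} --b--> {s0, s1, s3, s4}  [seen]
{s1, s2, s3, s4} --a--> {s0, s1, s2, s3, s4}  [seen]
{s1, s2, s3, s4} --b--> {s0, s1, s2, s3, s4}  [seen]
Reachable DFA states: {s0}, {s0, s1, s3}, {s1, s3, s4}, {s0, s1, s2, s3, s4}, {s0, s1, s3, s4}, {s1, s2, s3, s4}.

6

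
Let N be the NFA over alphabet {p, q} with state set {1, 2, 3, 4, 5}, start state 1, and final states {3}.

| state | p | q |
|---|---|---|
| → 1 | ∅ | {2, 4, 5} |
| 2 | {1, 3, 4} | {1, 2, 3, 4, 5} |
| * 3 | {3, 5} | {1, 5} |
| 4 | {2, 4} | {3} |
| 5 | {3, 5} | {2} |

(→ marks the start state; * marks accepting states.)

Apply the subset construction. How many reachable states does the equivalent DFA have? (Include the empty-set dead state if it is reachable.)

Start state of the DFA: {1}.
{1} --p--> ∅  [new]
{1} --q--> {2, 4, 5}  [new]
∅ --p--> ∅  [seen]
∅ --q--> ∅  [seen]
{2, 4, 5} --p--> {1, 2, 3, 4, 5}  [new]
{2, 4, 5} --q--> {1, 2, 3, 4, 5}  [seen]
{1, 2, 3, 4, 5} --p--> {1, 2, 3, 4, 5}  [seen]
{1, 2, 3, 4, 5} --q--> {1, 2, 3, 4, 5}  [seen]
Reachable DFA states: {1}, ∅, {2, 4, 5}, {1, 2, 3, 4, 5}.

4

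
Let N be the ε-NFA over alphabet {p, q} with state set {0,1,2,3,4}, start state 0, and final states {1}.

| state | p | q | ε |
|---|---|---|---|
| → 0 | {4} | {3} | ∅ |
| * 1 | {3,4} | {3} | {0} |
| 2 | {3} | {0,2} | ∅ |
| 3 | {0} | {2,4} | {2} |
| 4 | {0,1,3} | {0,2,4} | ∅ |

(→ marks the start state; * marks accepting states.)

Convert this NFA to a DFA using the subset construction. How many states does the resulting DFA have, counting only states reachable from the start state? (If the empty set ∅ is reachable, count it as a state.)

Start state of the DFA: {0} (ε-closure of the NFA start).
{0} --p--> {4}  [new]
{0} --q--> {2,3}  [new]
{4} --p--> {0,1,2,3}  [new]
{4} --q--> {0,2,4}  [new]
{2,3} --p--> {0,2,3}  [new]
{2,3} --q--> {0,2,4}  [seen]
{0,1,2,3} --p--> {0,2,3,4}  [new]
{0,1,2,3} --q--> {0,2,3,4}  [seen]
{0,2,4} --p--> {0,1,2,3,4}  [new]
{0,2,4} --q--> {0,2,3,4}  [seen]
{0,2,3} --p--> {0,2,3,4}  [seen]
{0,2,3} --q--> {0,2,3,4}  [seen]
{0,2,3,4} --p--> {0,1,2,3,4}  [seen]
{0,2,3,4} --q--> {0,2,3,4}  [seen]
{0,1,2,3,4} --p--> {0,1,2,3,4}  [seen]
{0,1,2,3,4} --q--> {0,2,3,4}  [seen]
Reachable DFA states: {0}, {4}, {2,3}, {0,1,2,3}, {0,2,4}, {0,2,3}, {0,2,3,4}, {0,1,2,3,4}.

8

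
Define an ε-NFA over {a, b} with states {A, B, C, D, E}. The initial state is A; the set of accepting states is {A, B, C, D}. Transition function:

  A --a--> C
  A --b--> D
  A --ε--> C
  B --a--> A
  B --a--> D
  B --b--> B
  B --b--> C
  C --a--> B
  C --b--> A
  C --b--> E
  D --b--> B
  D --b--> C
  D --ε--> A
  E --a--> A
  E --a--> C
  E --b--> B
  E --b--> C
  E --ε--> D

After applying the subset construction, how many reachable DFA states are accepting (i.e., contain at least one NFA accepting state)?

6

Start state of the DFA: {A, C} (ε-closure of the NFA start).
{A, C} --a--> {B, C}  [new]
{A, C} --b--> {A, C, D, E}  [new]
{B, C} --a--> {A, B, C, D}  [new]
{B, C} --b--> {A, B, C, D, E}  [new]
{A, C, D, E} --a--> {A, B, C}  [new]
{A, C, D, E} --b--> {A, B, C, D, E}  [seen]
{A, B, C, D} --a--> {A, B, C, D}  [seen]
{A, B, C, D} --b--> {A, B, C, D, E}  [seen]
{A, B, C, D, E} --a--> {A, B, C, D}  [seen]
{A, B, C, D, E} --b--> {A, B, C, D, E}  [seen]
{A, B, C} --a--> {A, B, C, D}  [seen]
{A, B, C} --b--> {A, B, C, D, E}  [seen]
Reachable DFA states: {A, C}, {B, C}, {A, C, D, E}, {A, B, C, D}, {A, B, C, D, E}, {A, B, C}.
Accepting DFA states (contain an NFA accepting state): {A, C}, {B, C}, {A, C, D, E}, {A, B, C, D}, {A, B, C, D, E}, {A, B, C}.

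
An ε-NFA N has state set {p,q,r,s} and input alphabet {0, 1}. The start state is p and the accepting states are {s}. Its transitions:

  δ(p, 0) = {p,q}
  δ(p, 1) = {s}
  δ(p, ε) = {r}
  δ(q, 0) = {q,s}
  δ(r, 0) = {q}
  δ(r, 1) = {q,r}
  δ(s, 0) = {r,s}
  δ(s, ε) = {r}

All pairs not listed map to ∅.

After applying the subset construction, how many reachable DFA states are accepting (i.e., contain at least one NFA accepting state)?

Start state of the DFA: {p,r} (ε-closure of the NFA start).
{p,r} --0--> {p,q,r}  [new]
{p,r} --1--> {q,r,s}  [new]
{p,q,r} --0--> {p,q,r,s}  [new]
{p,q,r} --1--> {q,r,s}  [seen]
{q,r,s} --0--> {q,r,s}  [seen]
{q,r,s} --1--> {q,r}  [new]
{p,q,r,s} --0--> {p,q,r,s}  [seen]
{p,q,r,s} --1--> {q,r,s}  [seen]
{q,r} --0--> {q,r,s}  [seen]
{q,r} --1--> {q,r}  [seen]
Reachable DFA states: {p,r}, {p,q,r}, {q,r,s}, {p,q,r,s}, {q,r}.
Accepting DFA states (contain an NFA accepting state): {q,r,s}, {p,q,r,s}.

2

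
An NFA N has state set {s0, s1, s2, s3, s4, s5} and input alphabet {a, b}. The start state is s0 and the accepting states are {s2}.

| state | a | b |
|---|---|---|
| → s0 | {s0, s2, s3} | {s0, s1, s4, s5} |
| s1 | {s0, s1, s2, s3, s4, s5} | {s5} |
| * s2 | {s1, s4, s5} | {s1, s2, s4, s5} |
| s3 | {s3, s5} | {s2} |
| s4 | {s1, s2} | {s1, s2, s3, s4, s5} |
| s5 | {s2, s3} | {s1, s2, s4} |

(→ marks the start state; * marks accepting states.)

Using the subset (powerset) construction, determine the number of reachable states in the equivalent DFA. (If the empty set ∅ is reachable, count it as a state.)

Start state of the DFA: {s0}.
{s0} --a--> {s0, s2, s3}  [new]
{s0} --b--> {s0, s1, s4, s5}  [new]
{s0, s2, s3} --a--> {s0, s1, s2, s3, s4, s5}  [new]
{s0, s2, s3} --b--> {s0, s1, s2, s4, s5}  [new]
{s0, s1, s4, s5} --a--> {s0, s1, s2, s3, s4, s5}  [seen]
{s0, s1, s4, s5} --b--> {s0, s1, s2, s3, s4, s5}  [seen]
{s0, s1, s2, s3, s4, s5} --a--> {s0, s1, s2, s3, s4, s5}  [seen]
{s0, s1, s2, s3, s4, s5} --b--> {s0, s1, s2, s3, s4, s5}  [seen]
{s0, s1, s2, s4, s5} --a--> {s0, s1, s2, s3, s4, s5}  [seen]
{s0, s1, s2, s4, s5} --b--> {s0, s1, s2, s3, s4, s5}  [seen]
Reachable DFA states: {s0}, {s0, s2, s3}, {s0, s1, s4, s5}, {s0, s1, s2, s3, s4, s5}, {s0, s1, s2, s4, s5}.

5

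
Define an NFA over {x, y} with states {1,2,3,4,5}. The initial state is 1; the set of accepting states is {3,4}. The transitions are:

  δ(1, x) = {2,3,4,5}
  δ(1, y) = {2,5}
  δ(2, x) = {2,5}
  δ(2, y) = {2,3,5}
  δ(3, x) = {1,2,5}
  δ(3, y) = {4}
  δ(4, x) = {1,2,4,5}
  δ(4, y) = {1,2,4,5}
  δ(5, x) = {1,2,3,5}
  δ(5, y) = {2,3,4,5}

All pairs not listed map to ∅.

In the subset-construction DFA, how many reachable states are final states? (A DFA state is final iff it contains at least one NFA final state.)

Start state of the DFA: {1}.
{1} --x--> {2,3,4,5}  [new]
{1} --y--> {2,5}  [new]
{2,3,4,5} --x--> {1,2,3,4,5}  [new]
{2,3,4,5} --y--> {1,2,3,4,5}  [seen]
{2,5} --x--> {1,2,3,5}  [new]
{2,5} --y--> {2,3,4,5}  [seen]
{1,2,3,4,5} --x--> {1,2,3,4,5}  [seen]
{1,2,3,4,5} --y--> {1,2,3,4,5}  [seen]
{1,2,3,5} --x--> {1,2,3,4,5}  [seen]
{1,2,3,5} --y--> {2,3,4,5}  [seen]
Reachable DFA states: {1}, {2,3,4,5}, {2,5}, {1,2,3,4,5}, {1,2,3,5}.
Accepting DFA states (contain an NFA accepting state): {2,3,4,5}, {1,2,3,4,5}, {1,2,3,5}.

3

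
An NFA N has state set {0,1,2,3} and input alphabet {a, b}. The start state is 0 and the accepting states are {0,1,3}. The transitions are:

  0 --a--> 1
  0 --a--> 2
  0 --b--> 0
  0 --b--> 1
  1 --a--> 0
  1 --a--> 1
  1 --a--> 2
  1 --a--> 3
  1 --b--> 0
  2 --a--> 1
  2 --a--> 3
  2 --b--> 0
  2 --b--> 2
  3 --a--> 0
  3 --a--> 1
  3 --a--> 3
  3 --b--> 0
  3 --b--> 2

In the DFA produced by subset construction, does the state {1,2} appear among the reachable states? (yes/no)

yes

Start state of the DFA: {0}.
{0} --a--> {1,2}  [new]
{0} --b--> {0,1}  [new]
{1,2} --a--> {0,1,2,3}  [new]
{1,2} --b--> {0,2}  [new]
{0,1} --a--> {0,1,2,3}  [seen]
{0,1} --b--> {0,1}  [seen]
{0,1,2,3} --a--> {0,1,2,3}  [seen]
{0,1,2,3} --b--> {0,1,2}  [new]
{0,2} --a--> {1,2,3}  [new]
{0,2} --b--> {0,1,2}  [seen]
{0,1,2} --a--> {0,1,2,3}  [seen]
{0,1,2} --b--> {0,1,2}  [seen]
{1,2,3} --a--> {0,1,2,3}  [seen]
{1,2,3} --b--> {0,2}  [seen]
Reachable DFA states: {0}, {1,2}, {0,1}, {0,1,2,3}, {0,2}, {0,1,2}, {1,2,3}.
{1,2} is among them.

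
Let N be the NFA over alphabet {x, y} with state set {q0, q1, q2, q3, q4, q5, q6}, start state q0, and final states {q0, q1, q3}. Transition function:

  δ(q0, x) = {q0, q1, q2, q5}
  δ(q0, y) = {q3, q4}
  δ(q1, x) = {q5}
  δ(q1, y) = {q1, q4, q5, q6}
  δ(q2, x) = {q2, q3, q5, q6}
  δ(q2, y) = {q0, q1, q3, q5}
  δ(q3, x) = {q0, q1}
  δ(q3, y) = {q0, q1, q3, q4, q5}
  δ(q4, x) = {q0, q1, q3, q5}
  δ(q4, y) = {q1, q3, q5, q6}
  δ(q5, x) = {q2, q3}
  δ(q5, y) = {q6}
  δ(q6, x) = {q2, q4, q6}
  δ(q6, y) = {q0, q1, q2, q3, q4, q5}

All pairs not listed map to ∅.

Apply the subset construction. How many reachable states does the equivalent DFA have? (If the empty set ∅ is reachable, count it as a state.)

8

Start state of the DFA: {q0}.
{q0} --x--> {q0, q1, q2, q5}  [new]
{q0} --y--> {q3, q4}  [new]
{q0, q1, q2, q5} --x--> {q0, q1, q2, q3, q5, q6}  [new]
{q0, q1, q2, q5} --y--> {q0, q1, q3, q4, q5, q6}  [new]
{q3, q4} --x--> {q0, q1, q3, q5}  [new]
{q3, q4} --y--> {q0, q1, q3, q4, q5, q6}  [seen]
{q0, q1, q2, q3, q5, q6} --x--> {q0, q1, q2, q3, q4, q5, q6}  [new]
{q0, q1, q2, q3, q5, q6} --y--> {q0, q1, q2, q3, q4, q5, q6}  [seen]
{q0, q1, q3, q4, q5, q6} --x--> {q0, q1, q2, q3, q4, q5, q6}  [seen]
{q0, q1, q3, q4, q5, q6} --y--> {q0, q1, q2, q3, q4, q5, q6}  [seen]
{q0, q1, q3, q5} --x--> {q0, q1, q2, q3, q5}  [new]
{q0, q1, q3, q5} --y--> {q0, q1, q3, q4, q5, q6}  [seen]
{q0, q1, q2, q3, q4, q5, q6} --x--> {q0, q1, q2, q3, q4, q5, q6}  [seen]
{q0, q1, q2, q3, q4, q5, q6} --y--> {q0, q1, q2, q3, q4, q5, q6}  [seen]
{q0, q1, q2, q3, q5} --x--> {q0, q1, q2, q3, q5, q6}  [seen]
{q0, q1, q2, q3, q5} --y--> {q0, q1, q3, q4, q5, q6}  [seen]
Reachable DFA states: {q0}, {q0, q1, q2, q5}, {q3, q4}, {q0, q1, q2, q3, q5, q6}, {q0, q1, q3, q4, q5, q6}, {q0, q1, q3, q5}, {q0, q1, q2, q3, q4, q5, q6}, {q0, q1, q2, q3, q5}.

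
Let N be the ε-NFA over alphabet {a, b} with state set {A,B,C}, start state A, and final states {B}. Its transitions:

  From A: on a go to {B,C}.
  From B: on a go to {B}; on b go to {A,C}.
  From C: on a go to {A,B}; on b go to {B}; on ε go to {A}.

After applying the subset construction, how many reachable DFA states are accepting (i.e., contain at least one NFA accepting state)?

1

Start state of the DFA: {A} (ε-closure of the NFA start).
{A} --a--> {A,B,C}  [new]
{A} --b--> ∅  [new]
{A,B,C} --a--> {A,B,C}  [seen]
{A,B,C} --b--> {A,B,C}  [seen]
∅ --a--> ∅  [seen]
∅ --b--> ∅  [seen]
Reachable DFA states: {A}, {A,B,C}, ∅.
Accepting DFA states (contain an NFA accepting state): {A,B,C}.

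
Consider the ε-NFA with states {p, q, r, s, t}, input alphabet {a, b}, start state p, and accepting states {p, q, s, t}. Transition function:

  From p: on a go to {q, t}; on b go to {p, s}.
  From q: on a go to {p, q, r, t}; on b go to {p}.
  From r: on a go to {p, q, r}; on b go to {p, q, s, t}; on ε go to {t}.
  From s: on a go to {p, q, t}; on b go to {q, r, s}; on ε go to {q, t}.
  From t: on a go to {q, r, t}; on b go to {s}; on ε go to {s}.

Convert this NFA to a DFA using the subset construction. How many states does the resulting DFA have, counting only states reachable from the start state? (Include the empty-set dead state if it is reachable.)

4

Start state of the DFA: {p} (ε-closure of the NFA start).
{p} --a--> {q, s, t}  [new]
{p} --b--> {p, q, s, t}  [new]
{q, s, t} --a--> {p, q, r, s, t}  [new]
{q, s, t} --b--> {p, q, r, s, t}  [seen]
{p, q, s, t} --a--> {p, q, r, s, t}  [seen]
{p, q, s, t} --b--> {p, q, r, s, t}  [seen]
{p, q, r, s, t} --a--> {p, q, r, s, t}  [seen]
{p, q, r, s, t} --b--> {p, q, r, s, t}  [seen]
Reachable DFA states: {p}, {q, s, t}, {p, q, s, t}, {p, q, r, s, t}.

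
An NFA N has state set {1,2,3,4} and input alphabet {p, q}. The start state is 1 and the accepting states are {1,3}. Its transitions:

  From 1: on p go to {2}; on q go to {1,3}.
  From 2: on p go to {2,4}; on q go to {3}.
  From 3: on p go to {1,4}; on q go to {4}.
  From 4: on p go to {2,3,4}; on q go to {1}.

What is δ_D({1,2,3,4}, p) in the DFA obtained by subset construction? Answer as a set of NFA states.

{1,2,3,4}

δ(1,p) = {2}; δ(2,p) = {2,4}; δ(3,p) = {1,4}; δ(4,p) = {2,3,4}.
Union: {1,2,3,4}.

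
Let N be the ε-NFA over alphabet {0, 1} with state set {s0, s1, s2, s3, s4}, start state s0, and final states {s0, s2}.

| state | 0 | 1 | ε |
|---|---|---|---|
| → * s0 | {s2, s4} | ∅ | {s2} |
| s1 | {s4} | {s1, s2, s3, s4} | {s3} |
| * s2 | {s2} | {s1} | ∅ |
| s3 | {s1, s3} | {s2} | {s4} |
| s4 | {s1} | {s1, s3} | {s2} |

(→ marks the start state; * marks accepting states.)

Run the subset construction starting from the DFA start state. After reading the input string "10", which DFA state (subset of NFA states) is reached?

Start: {s0, s2}.
δ(s0,1) = ∅; δ(s2,1) = {s1}.
Union: {s1}.
ε-closure gives {s1, s2, s3, s4}.
After 1: {s1, s2, s3, s4}.
δ(s1,0) = {s4}; δ(s2,0) = {s2}; δ(s3,0) = {s1, s3}; δ(s4,0) = {s1}.
Union: {s1, s2, s3, s4}.
After 0: {s1, s2, s3, s4}.

{s1, s2, s3, s4}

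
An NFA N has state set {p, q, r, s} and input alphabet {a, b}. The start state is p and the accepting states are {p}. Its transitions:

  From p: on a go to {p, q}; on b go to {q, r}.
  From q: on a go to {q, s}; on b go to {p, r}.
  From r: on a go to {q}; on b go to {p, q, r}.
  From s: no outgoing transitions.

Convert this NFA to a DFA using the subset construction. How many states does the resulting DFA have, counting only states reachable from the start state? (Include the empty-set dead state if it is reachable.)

Start state of the DFA: {p}.
{p} --a--> {p, q}  [new]
{p} --b--> {q, r}  [new]
{p, q} --a--> {p, q, s}  [new]
{p, q} --b--> {p, q, r}  [new]
{q, r} --a--> {q, s}  [new]
{q, r} --b--> {p, q, r}  [seen]
{p, q, s} --a--> {p, q, s}  [seen]
{p, q, s} --b--> {p, q, r}  [seen]
{p, q, r} --a--> {p, q, s}  [seen]
{p, q, r} --b--> {p, q, r}  [seen]
{q, s} --a--> {q, s}  [seen]
{q, s} --b--> {p, r}  [new]
{p, r} --a--> {p, q}  [seen]
{p, r} --b--> {p, q, r}  [seen]
Reachable DFA states: {p}, {p, q}, {q, r}, {p, q, s}, {p, q, r}, {q, s}, {p, r}.

7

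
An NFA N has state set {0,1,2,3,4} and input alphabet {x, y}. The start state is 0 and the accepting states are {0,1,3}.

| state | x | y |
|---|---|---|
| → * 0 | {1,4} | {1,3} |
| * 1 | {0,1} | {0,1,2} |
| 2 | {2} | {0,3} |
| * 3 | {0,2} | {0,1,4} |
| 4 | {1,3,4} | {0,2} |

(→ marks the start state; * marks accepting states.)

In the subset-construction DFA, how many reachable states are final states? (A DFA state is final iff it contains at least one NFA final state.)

Start state of the DFA: {0}.
{0} --x--> {1,4}  [new]
{0} --y--> {1,3}  [new]
{1,4} --x--> {0,1,3,4}  [new]
{1,4} --y--> {0,1,2}  [new]
{1,3} --x--> {0,1,2}  [seen]
{1,3} --y--> {0,1,2,4}  [new]
{0,1,3,4} --x--> {0,1,2,3,4}  [new]
{0,1,3,4} --y--> {0,1,2,3,4}  [seen]
{0,1,2} --x--> {0,1,2,4}  [seen]
{0,1,2} --y--> {0,1,2,3}  [new]
{0,1,2,4} --x--> {0,1,2,3,4}  [seen]
{0,1,2,4} --y--> {0,1,2,3}  [seen]
{0,1,2,3,4} --x--> {0,1,2,3,4}  [seen]
{0,1,2,3,4} --y--> {0,1,2,3,4}  [seen]
{0,1,2,3} --x--> {0,1,2,4}  [seen]
{0,1,2,3} --y--> {0,1,2,3,4}  [seen]
Reachable DFA states: {0}, {1,4}, {1,3}, {0,1,3,4}, {0,1,2}, {0,1,2,4}, {0,1,2,3,4}, {0,1,2,3}.
Accepting DFA states (contain an NFA accepting state): {0}, {1,4}, {1,3}, {0,1,3,4}, {0,1,2}, {0,1,2,4}, {0,1,2,3,4}, {0,1,2,3}.

8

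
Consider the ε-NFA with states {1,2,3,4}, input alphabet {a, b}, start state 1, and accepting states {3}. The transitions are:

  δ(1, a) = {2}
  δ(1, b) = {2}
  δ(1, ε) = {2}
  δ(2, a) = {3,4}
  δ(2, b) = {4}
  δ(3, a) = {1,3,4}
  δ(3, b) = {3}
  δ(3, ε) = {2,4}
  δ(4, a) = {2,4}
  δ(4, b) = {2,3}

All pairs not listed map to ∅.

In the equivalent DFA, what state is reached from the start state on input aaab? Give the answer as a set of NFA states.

{2,3,4}

Start: {1,2}.
δ(1,a) = {2}; δ(2,a) = {3,4}.
Union: {2,3,4}.
After a: {2,3,4}.
δ(2,a) = {3,4}; δ(3,a) = {1,3,4}; δ(4,a) = {2,4}.
Union: {1,2,3,4}.
After a: {1,2,3,4}.
δ(1,a) = {2}; δ(2,a) = {3,4}; δ(3,a) = {1,3,4}; δ(4,a) = {2,4}.
Union: {1,2,3,4}.
After a: {1,2,3,4}.
δ(1,b) = {2}; δ(2,b) = {4}; δ(3,b) = {3}; δ(4,b) = {2,3}.
Union: {2,3,4}.
After b: {2,3,4}.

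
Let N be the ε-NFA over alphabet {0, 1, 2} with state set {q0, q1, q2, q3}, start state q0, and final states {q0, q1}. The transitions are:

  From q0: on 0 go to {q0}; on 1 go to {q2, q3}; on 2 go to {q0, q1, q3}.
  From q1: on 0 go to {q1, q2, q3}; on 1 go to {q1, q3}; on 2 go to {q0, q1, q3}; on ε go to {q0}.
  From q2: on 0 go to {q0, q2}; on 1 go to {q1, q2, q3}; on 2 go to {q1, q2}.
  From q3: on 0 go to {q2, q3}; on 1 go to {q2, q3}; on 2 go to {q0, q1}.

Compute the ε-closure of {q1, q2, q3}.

Begin with {q1, q2, q3}.
q1 →ε {q0}; add q0.
ε-closure = {q0, q1, q2, q3}.

{q0, q1, q2, q3}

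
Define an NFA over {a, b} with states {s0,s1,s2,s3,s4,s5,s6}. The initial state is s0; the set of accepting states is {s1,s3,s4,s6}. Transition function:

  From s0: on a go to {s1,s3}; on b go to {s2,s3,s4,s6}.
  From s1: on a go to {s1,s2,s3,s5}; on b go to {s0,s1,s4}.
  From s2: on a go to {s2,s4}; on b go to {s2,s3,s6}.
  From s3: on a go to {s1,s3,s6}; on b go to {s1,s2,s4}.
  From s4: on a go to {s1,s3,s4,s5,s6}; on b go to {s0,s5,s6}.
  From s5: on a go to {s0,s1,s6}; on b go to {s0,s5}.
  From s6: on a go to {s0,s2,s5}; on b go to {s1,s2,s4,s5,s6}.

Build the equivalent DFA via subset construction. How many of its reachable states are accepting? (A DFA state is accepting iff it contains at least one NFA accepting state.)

Start state of the DFA: {s0}.
{s0} --a--> {s1,s3}  [new]
{s0} --b--> {s2,s3,s4,s6}  [new]
{s1,s3} --a--> {s1,s2,s3,s5,s6}  [new]
{s1,s3} --b--> {s0,s1,s2,s4}  [new]
{s2,s3,s4,s6} --a--> {s0,s1,s2,s3,s4,s5,s6}  [new]
{s2,s3,s4,s6} --b--> {s0,s1,s2,s3,s4,s5,s6}  [seen]
{s1,s2,s3,s5,s6} --a--> {s0,s1,s2,s3,s4,s5,s6}  [seen]
{s1,s2,s3,s5,s6} --b--> {s0,s1,s2,s3,s4,s5,s6}  [seen]
{s0,s1,s2,s4} --a--> {s1,s2,s3,s4,s5,s6}  [new]
{s0,s1,s2,s4} --b--> {s0,s1,s2,s3,s4,s5,s6}  [seen]
{s0,s1,s2,s3,s4,s5,s6} --a--> {s0,s1,s2,s3,s4,s5,s6}  [seen]
{s0,s1,s2,s3,s4,s5,s6} --b--> {s0,s1,s2,s3,s4,s5,s6}  [seen]
{s1,s2,s3,s4,s5,s6} --a--> {s0,s1,s2,s3,s4,s5,s6}  [seen]
{s1,s2,s3,s4,s5,s6} --b--> {s0,s1,s2,s3,s4,s5,s6}  [seen]
Reachable DFA states: {s0}, {s1,s3}, {s2,s3,s4,s6}, {s1,s2,s3,s5,s6}, {s0,s1,s2,s4}, {s0,s1,s2,s3,s4,s5,s6}, {s1,s2,s3,s4,s5,s6}.
Accepting DFA states (contain an NFA accepting state): {s1,s3}, {s2,s3,s4,s6}, {s1,s2,s3,s5,s6}, {s0,s1,s2,s4}, {s0,s1,s2,s3,s4,s5,s6}, {s1,s2,s3,s4,s5,s6}.

6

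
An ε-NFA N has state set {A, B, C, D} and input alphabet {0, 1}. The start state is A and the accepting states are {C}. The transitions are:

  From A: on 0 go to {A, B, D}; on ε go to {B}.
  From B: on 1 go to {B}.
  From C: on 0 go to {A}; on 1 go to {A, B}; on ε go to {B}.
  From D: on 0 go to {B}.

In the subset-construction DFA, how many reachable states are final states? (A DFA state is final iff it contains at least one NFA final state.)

0

Start state of the DFA: {A, B} (ε-closure of the NFA start).
{A, B} --0--> {A, B, D}  [new]
{A, B} --1--> {B}  [new]
{A, B, D} --0--> {A, B, D}  [seen]
{A, B, D} --1--> {B}  [seen]
{B} --0--> ∅  [new]
{B} --1--> {B}  [seen]
∅ --0--> ∅  [seen]
∅ --1--> ∅  [seen]
Reachable DFA states: {A, B}, {A, B, D}, {B}, ∅.
Accepting DFA states (contain an NFA accepting state): none.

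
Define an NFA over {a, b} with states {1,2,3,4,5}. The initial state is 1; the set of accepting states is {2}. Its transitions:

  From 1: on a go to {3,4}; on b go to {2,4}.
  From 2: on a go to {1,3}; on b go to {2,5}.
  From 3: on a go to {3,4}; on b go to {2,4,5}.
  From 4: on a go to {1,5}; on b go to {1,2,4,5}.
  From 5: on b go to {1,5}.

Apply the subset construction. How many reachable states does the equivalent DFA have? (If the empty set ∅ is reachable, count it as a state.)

Start state of the DFA: {1}.
{1} --a--> {3,4}  [new]
{1} --b--> {2,4}  [new]
{3,4} --a--> {1,3,4,5}  [new]
{3,4} --b--> {1,2,4,5}  [new]
{2,4} --a--> {1,3,5}  [new]
{2,4} --b--> {1,2,4,5}  [seen]
{1,3,4,5} --a--> {1,3,4,5}  [seen]
{1,3,4,5} --b--> {1,2,4,5}  [seen]
{1,2,4,5} --a--> {1,3,4,5}  [seen]
{1,2,4,5} --b--> {1,2,4,5}  [seen]
{1,3,5} --a--> {3,4}  [seen]
{1,3,5} --b--> {1,2,4,5}  [seen]
Reachable DFA states: {1}, {3,4}, {2,4}, {1,3,4,5}, {1,2,4,5}, {1,3,5}.

6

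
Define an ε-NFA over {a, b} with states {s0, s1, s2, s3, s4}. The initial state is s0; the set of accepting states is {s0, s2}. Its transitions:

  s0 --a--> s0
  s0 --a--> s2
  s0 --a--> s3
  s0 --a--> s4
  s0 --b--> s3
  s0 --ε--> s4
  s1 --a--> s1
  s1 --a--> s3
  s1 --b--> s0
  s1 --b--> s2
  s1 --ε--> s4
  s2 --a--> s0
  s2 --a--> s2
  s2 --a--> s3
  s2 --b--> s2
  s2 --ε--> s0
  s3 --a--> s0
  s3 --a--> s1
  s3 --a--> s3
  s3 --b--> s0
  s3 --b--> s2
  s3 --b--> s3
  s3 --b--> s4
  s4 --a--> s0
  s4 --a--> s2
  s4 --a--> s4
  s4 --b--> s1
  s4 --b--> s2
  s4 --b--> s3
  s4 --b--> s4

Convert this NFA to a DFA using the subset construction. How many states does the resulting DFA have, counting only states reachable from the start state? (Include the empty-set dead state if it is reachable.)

3

Start state of the DFA: {s0, s4} (ε-closure of the NFA start).
{s0, s4} --a--> {s0, s2, s3, s4}  [new]
{s0, s4} --b--> {s0, s1, s2, s3, s4}  [new]
{s0, s2, s3, s4} --a--> {s0, s1, s2, s3, s4}  [seen]
{s0, s2, s3, s4} --b--> {s0, s1, s2, s3, s4}  [seen]
{s0, s1, s2, s3, s4} --a--> {s0, s1, s2, s3, s4}  [seen]
{s0, s1, s2, s3, s4} --b--> {s0, s1, s2, s3, s4}  [seen]
Reachable DFA states: {s0, s4}, {s0, s2, s3, s4}, {s0, s1, s2, s3, s4}.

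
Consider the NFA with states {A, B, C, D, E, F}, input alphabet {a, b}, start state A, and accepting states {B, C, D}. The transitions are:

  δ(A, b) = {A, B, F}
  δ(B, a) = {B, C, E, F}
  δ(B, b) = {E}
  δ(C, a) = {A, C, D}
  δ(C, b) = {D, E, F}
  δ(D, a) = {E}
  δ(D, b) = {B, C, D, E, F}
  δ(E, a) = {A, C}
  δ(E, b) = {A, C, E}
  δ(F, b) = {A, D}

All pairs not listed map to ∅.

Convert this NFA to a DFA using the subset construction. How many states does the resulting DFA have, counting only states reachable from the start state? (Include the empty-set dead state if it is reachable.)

Start state of the DFA: {A}.
{A} --a--> ∅  [new]
{A} --b--> {A, B, F}  [new]
∅ --a--> ∅  [seen]
∅ --b--> ∅  [seen]
{A, B, F} --a--> {B, C, E, F}  [new]
{A, B, F} --b--> {A, B, D, E, F}  [new]
{B, C, E, F} --a--> {A, B, C, D, E, F}  [new]
{B, C, E, F} --b--> {A, C, D, E, F}  [new]
{A, B, D, E, F} --a--> {A, B, C, E, F}  [new]
{A, B, D, E, F} --b--> {A, B, C, D, E, F}  [seen]
{A, B, C, D, E, F} --a--> {A, B, C, D, E, F}  [seen]
{A, B, C, D, E, F} --b--> {A, B, C, D, E, F}  [seen]
{A, C, D, E, F} --a--> {A, C, D, E}  [new]
{A, C, D, E, F} --b--> {A, B, C, D, E, F}  [seen]
{A, B, C, E, F} --a--> {A, B, C, D, E, F}  [seen]
{A, B, C, E, F} --b--> {A, B, C, D, E, F}  [seen]
{A, C, D, E} --a--> {A, C, D, E}  [seen]
{A, C, D, E} --b--> {A, B, C, D, E, F}  [seen]
Reachable DFA states: {A}, ∅, {A, B, F}, {B, C, E, F}, {A, B, D, E, F}, {A, B, C, D, E, F}, {A, C, D, E, F}, {A, B, C, E, F}, {A, C, D, E}.

9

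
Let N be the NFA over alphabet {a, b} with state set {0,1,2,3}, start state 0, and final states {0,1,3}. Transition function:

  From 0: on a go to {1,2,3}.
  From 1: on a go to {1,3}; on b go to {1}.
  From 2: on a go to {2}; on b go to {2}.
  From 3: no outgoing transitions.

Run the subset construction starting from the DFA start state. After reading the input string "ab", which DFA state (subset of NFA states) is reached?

Start: {0}.
δ(0,a) = {1,2,3}.
Union: {1,2,3}.
After a: {1,2,3}.
δ(1,b) = {1}; δ(2,b) = {2}; δ(3,b) = ∅.
Union: {1,2}.
After b: {1,2}.

{1,2}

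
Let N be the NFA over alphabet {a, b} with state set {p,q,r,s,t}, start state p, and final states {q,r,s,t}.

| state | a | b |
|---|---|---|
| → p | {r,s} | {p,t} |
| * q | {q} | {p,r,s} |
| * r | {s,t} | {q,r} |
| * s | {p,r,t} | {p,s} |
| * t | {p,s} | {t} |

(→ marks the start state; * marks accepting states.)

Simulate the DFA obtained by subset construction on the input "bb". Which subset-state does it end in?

{p,t}

Start: {p}.
δ(p,b) = {p,t}.
Union: {p,t}.
After b: {p,t}.
δ(p,b) = {p,t}; δ(t,b) = {t}.
Union: {p,t}.
After b: {p,t}.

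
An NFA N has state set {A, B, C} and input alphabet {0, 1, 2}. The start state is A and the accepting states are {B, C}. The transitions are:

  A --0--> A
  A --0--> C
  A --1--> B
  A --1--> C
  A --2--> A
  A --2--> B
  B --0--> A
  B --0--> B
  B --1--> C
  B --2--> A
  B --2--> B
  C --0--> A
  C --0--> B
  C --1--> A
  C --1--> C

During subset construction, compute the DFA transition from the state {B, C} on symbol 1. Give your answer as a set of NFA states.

{A, C}

δ(B,1) = {C}; δ(C,1) = {A, C}.
Union: {A, C}.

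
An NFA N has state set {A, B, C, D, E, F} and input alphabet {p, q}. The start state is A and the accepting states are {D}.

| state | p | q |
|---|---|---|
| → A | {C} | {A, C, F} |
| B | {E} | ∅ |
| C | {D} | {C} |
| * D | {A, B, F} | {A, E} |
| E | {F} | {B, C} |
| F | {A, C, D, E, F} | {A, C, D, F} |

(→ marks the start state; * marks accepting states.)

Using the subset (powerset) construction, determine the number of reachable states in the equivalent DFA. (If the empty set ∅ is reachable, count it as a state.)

11

Start state of the DFA: {A}.
{A} --p--> {C}  [new]
{A} --q--> {A, C, F}  [new]
{C} --p--> {D}  [new]
{C} --q--> {C}  [seen]
{A, C, F} --p--> {A, C, D, E, F}  [new]
{A, C, F} --q--> {A, C, D, F}  [new]
{D} --p--> {A, B, F}  [new]
{D} --q--> {A, E}  [new]
{A, C, D, E, F} --p--> {A, B, C, D, E, F}  [new]
{A, C, D, E, F} --q--> {A, B, C, D, E, F}  [seen]
{A, C, D, F} --p--> {A, B, C, D, E, F}  [seen]
{A, C, D, F} --q--> {A, C, D, E, F}  [seen]
{A, B, F} --p--> {A, C, D, E, F}  [seen]
{A, B, F} --q--> {A, C, D, F}  [seen]
{A, E} --p--> {C, F}  [new]
{A, E} --q--> {A, B, C, F}  [new]
{A, B, C, D, E, F} --p--> {A, B, C, D, E, F}  [seen]
{A, B, C, D, E, F} --q--> {A, B, C, D, E, F}  [seen]
{C, F} --p--> {A, C, D, E, F}  [seen]
{C, F} --q--> {A, C, D, F}  [seen]
{A, B, C, F} --p--> {A, C, D, E, F}  [seen]
{A, B, C, F} --q--> {A, C, D, F}  [seen]
Reachable DFA states: {A}, {C}, {A, C, F}, {D}, {A, C, D, E, F}, {A, C, D, F}, {A, B, F}, {A, E}, {A, B, C, D, E, F}, {C, F}, {A, B, C, F}.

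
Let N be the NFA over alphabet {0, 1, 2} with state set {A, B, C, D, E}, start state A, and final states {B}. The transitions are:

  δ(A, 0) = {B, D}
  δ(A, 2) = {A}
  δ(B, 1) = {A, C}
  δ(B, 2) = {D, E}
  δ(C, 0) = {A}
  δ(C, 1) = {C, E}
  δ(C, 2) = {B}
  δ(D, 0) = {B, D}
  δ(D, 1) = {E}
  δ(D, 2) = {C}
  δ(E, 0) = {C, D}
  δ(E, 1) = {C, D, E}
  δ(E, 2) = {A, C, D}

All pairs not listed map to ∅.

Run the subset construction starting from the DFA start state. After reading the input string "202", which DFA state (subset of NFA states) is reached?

Start: {A}.
δ(A,2) = {A}.
Union: {A}.
After 2: {A}.
δ(A,0) = {B, D}.
Union: {B, D}.
After 0: {B, D}.
δ(B,2) = {D, E}; δ(D,2) = {C}.
Union: {C, D, E}.
After 2: {C, D, E}.

{C, D, E}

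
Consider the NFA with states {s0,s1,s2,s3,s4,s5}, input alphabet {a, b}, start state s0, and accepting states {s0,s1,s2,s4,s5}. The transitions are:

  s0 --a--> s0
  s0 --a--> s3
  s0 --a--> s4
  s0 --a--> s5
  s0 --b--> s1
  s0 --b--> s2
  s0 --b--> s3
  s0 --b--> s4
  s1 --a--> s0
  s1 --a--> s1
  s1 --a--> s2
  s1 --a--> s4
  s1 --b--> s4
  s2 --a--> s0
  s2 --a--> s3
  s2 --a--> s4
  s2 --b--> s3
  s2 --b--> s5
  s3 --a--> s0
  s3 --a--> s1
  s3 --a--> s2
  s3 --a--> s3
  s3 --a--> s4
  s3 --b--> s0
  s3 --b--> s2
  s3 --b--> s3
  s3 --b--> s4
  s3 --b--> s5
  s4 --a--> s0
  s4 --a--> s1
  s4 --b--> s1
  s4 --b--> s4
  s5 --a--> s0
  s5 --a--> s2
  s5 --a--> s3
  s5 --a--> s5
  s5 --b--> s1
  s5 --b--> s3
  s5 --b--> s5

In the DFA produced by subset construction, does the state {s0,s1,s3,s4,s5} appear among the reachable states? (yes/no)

no

Start state of the DFA: {s0}.
{s0} --a--> {s0,s3,s4,s5}  [new]
{s0} --b--> {s1,s2,s3,s4}  [new]
{s0,s3,s4,s5} --a--> {s0,s1,s2,s3,s4,s5}  [new]
{s0,s3,s4,s5} --b--> {s0,s1,s2,s3,s4,s5}  [seen]
{s1,s2,s3,s4} --a--> {s0,s1,s2,s3,s4}  [new]
{s1,s2,s3,s4} --b--> {s0,s1,s2,s3,s4,s5}  [seen]
{s0,s1,s2,s3,s4,s5} --a--> {s0,s1,s2,s3,s4,s5}  [seen]
{s0,s1,s2,s3,s4,s5} --b--> {s0,s1,s2,s3,s4,s5}  [seen]
{s0,s1,s2,s3,s4} --a--> {s0,s1,s2,s3,s4,s5}  [seen]
{s0,s1,s2,s3,s4} --b--> {s0,s1,s2,s3,s4,s5}  [seen]
Reachable DFA states: {s0}, {s0,s3,s4,s5}, {s1,s2,s3,s4}, {s0,s1,s2,s3,s4,s5}, {s0,s1,s2,s3,s4}.
{s0,s1,s3,s4,s5} is not among them.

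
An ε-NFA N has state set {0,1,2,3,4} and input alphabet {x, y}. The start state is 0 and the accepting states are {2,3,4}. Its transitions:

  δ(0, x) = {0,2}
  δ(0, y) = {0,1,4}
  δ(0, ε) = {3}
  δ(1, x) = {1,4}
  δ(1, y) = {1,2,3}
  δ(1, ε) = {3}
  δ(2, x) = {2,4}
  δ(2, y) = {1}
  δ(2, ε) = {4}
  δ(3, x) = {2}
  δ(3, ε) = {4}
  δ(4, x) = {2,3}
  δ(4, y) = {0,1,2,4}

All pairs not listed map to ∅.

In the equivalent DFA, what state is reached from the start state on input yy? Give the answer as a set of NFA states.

{0,1,2,3,4}

Start: {0,3,4}.
δ(0,y) = {0,1,4}; δ(3,y) = ∅; δ(4,y) = {0,1,2,4}.
Union: {0,1,2,4}.
ε-closure gives {0,1,2,3,4}.
After y: {0,1,2,3,4}.
δ(0,y) = {0,1,4}; δ(1,y) = {1,2,3}; δ(2,y) = {1}; δ(3,y) = ∅; δ(4,y) = {0,1,2,4}.
Union: {0,1,2,3,4}.
After y: {0,1,2,3,4}.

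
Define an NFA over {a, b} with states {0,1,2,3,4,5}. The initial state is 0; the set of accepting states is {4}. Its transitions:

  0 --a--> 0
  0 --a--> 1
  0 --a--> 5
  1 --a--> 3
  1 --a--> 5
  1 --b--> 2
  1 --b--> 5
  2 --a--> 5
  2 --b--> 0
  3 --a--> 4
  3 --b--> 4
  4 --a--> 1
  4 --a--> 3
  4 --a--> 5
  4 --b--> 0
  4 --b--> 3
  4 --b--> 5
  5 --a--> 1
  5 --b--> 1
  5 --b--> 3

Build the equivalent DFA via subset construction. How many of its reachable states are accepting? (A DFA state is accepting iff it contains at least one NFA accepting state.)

4

Start state of the DFA: {0}.
{0} --a--> {0,1,5}  [new]
{0} --b--> ∅  [new]
{0,1,5} --a--> {0,1,3,5}  [new]
{0,1,5} --b--> {1,2,3,5}  [new]
∅ --a--> ∅  [seen]
∅ --b--> ∅  [seen]
{0,1,3,5} --a--> {0,1,3,4,5}  [new]
{0,1,3,5} --b--> {1,2,3,4,5}  [new]
{1,2,3,5} --a--> {1,3,4,5}  [new]
{1,2,3,5} --b--> {0,1,2,3,4,5}  [new]
{0,1,3,4,5} --a--> {0,1,3,4,5}  [seen]
{0,1,3,4,5} --b--> {0,1,2,3,4,5}  [seen]
{1,2,3,4,5} --a--> {1,3,4,5}  [seen]
{1,2,3,4,5} --b--> {0,1,2,3,4,5}  [seen]
{1,3,4,5} --a--> {1,3,4,5}  [seen]
{1,3,4,5} --b--> {0,1,2,3,4,5}  [seen]
{0,1,2,3,4,5} --a--> {0,1,3,4,5}  [seen]
{0,1,2,3,4,5} --b--> {0,1,2,3,4,5}  [seen]
Reachable DFA states: {0}, {0,1,5}, ∅, {0,1,3,5}, {1,2,3,5}, {0,1,3,4,5}, {1,2,3,4,5}, {1,3,4,5}, {0,1,2,3,4,5}.
Accepting DFA states (contain an NFA accepting state): {0,1,3,4,5}, {1,2,3,4,5}, {1,3,4,5}, {0,1,2,3,4,5}.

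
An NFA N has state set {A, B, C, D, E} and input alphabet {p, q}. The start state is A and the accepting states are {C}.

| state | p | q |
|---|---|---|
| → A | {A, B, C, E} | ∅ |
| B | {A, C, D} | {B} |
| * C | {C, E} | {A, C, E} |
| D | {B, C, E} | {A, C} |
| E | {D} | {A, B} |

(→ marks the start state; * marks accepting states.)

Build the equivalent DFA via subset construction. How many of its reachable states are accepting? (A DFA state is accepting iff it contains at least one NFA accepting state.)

2

Start state of the DFA: {A}.
{A} --p--> {A, B, C, E}  [new]
{A} --q--> ∅  [new]
{A, B, C, E} --p--> {A, B, C, D, E}  [new]
{A, B, C, E} --q--> {A, B, C, E}  [seen]
∅ --p--> ∅  [seen]
∅ --q--> ∅  [seen]
{A, B, C, D, E} --p--> {A, B, C, D, E}  [seen]
{A, B, C, D, E} --q--> {A, B, C, E}  [seen]
Reachable DFA states: {A}, {A, B, C, E}, ∅, {A, B, C, D, E}.
Accepting DFA states (contain an NFA accepting state): {A, B, C, E}, {A, B, C, D, E}.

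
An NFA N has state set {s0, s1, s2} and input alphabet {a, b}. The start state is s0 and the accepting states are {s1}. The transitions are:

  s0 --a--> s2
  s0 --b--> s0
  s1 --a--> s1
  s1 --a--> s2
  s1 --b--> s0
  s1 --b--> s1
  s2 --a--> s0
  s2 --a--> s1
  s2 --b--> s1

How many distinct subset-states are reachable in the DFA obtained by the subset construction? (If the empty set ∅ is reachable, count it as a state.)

6

Start state of the DFA: {s0}.
{s0} --a--> {s2}  [new]
{s0} --b--> {s0}  [seen]
{s2} --a--> {s0, s1}  [new]
{s2} --b--> {s1}  [new]
{s0, s1} --a--> {s1, s2}  [new]
{s0, s1} --b--> {s0, s1}  [seen]
{s1} --a--> {s1, s2}  [seen]
{s1} --b--> {s0, s1}  [seen]
{s1, s2} --a--> {s0, s1, s2}  [new]
{s1, s2} --b--> {s0, s1}  [seen]
{s0, s1, s2} --a--> {s0, s1, s2}  [seen]
{s0, s1, s2} --b--> {s0, s1}  [seen]
Reachable DFA states: {s0}, {s2}, {s0, s1}, {s1}, {s1, s2}, {s0, s1, s2}.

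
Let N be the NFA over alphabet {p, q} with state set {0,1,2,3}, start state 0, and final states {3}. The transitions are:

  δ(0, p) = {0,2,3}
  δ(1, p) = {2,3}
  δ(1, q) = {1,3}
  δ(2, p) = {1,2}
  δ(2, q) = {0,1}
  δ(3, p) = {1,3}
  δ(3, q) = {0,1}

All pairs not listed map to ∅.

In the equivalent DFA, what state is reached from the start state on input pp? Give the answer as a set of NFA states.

Start: {0}.
δ(0,p) = {0,2,3}.
Union: {0,2,3}.
After p: {0,2,3}.
δ(0,p) = {0,2,3}; δ(2,p) = {1,2}; δ(3,p) = {1,3}.
Union: {0,1,2,3}.
After p: {0,1,2,3}.

{0,1,2,3}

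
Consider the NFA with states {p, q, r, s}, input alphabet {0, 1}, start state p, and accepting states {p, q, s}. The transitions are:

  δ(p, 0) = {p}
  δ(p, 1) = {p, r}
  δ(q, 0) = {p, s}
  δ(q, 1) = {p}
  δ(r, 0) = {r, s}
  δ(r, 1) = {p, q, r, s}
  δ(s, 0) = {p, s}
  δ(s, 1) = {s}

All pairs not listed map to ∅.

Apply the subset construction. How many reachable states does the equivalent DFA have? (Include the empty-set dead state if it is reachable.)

Start state of the DFA: {p}.
{p} --0--> {p}  [seen]
{p} --1--> {p, r}  [new]
{p, r} --0--> {p, r, s}  [new]
{p, r} --1--> {p, q, r, s}  [new]
{p, r, s} --0--> {p, r, s}  [seen]
{p, r, s} --1--> {p, q, r, s}  [seen]
{p, q, r, s} --0--> {p, r, s}  [seen]
{p, q, r, s} --1--> {p, q, r, s}  [seen]
Reachable DFA states: {p}, {p, r}, {p, r, s}, {p, q, r, s}.

4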